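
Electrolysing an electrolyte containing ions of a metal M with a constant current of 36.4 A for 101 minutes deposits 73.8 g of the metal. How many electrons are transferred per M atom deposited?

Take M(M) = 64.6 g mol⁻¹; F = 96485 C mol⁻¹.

2

Q = I·t = 36.40 A × 6060.0 s = 220600 C, so n(e⁻) = 220600/96485 = 2.286 mol.
n(M) deposited = 73.8 / 64.6 = 1.142 mol.
Electrons per atom = n(e⁻)/n(M) = 2.286 / 1.142 = 2.00 ≈ 2, so the ion is M²⁺.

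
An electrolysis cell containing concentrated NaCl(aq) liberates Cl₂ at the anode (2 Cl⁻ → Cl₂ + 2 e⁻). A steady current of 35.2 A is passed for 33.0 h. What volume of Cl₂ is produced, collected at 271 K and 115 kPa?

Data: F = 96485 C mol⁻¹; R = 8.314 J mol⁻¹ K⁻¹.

Q = I·t = 35.20 A × 118800 s = 4182000 C.
n(e⁻) = Q/F = 4182000 / 96485 = 43.34 mol.
2 electrons are transferred per Cl₂ molecule, so n(Cl₂) = 43.34 / 2 = 21.67 mol.
V = nRT/P = (21.67 × 8.314 × 271) / (115 × 10³ Pa) = 0.425 m³ = 425 L.

425 L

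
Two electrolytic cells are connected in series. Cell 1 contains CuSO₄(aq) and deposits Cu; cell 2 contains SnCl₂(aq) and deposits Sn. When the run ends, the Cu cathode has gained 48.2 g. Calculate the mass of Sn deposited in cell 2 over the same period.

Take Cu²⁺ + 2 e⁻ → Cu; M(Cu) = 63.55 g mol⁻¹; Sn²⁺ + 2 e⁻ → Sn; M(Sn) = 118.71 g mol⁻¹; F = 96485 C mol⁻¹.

90.0 g

n(Cu) = 48.2 / 63.55 = 0.7585 mol.
Since Cu²⁺ + 2 e⁻ → Cu, n(e⁻) passed = 2 × 0.7585 = 1.517 mol.
Cells in series carry the same charge, so the same 1.517 mol of electrons passes through cell 2.
Sn²⁺ + 2 e⁻ → Sn, so n(Sn) = 1.517 / 2 = 0.7585 mol.
m(Sn) = 0.7585 × 118.71 = 90.0 g.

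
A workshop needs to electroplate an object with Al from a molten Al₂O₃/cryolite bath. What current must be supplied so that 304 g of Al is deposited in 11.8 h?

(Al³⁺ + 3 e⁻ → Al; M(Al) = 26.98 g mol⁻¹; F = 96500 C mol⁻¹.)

n(Al) = 304 / 26.98 = 11.27 mol.
n(e⁻) = 3 × 11.27 = 33.80 mol.
Q = n(e⁻)·F = 33.80 × 96500 = 3262000 C.
I = Q/t = 3262000 / 42480 s = 76.8 A.

76.8 A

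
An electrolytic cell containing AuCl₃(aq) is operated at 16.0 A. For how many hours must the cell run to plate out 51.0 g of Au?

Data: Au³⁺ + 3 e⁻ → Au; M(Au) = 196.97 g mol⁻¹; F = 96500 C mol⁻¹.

1.30 h

n(Au) = m/M = 51.0 / 196.97 = 0.2589 mol.
Each Au atom requires 3 electrons, so n(e⁻) = 3 × 0.2589 = 0.7768 mol.
Q = n(e⁻)·F = 0.7768 × 96500 = 74960 C.
t = Q/I = 74960 / 16.00 A = 4685 s = 1.30 h.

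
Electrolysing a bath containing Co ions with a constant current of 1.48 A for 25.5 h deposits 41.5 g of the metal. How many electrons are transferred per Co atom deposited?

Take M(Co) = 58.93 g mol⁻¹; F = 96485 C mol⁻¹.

Q = I·t = 1.480 A × 91800 s = 135900 C, so n(e⁻) = 135900/96485 = 1.408 mol.
n(Co) deposited = 41.5 / 58.93 = 0.7042 mol.
Electrons per atom = n(e⁻)/n(Co) = 1.408 / 0.7042 = 2.00 ≈ 2, so the ion is Co²⁺.

2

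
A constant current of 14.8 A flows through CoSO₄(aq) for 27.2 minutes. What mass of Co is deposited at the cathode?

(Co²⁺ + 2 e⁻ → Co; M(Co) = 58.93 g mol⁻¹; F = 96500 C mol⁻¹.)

Q = I·t = 14.80 A × 1632.0 s = 24150 C.
n(e⁻) = Q/F = 24150 / 96500 = 0.2503 mol.
Co²⁺ + 2 e⁻ → Co, so n(Co) = n(e⁻)/2 = 0.1251 mol.
m = n·M = 0.1251 × 58.93 = 7.37 g.

7.37 g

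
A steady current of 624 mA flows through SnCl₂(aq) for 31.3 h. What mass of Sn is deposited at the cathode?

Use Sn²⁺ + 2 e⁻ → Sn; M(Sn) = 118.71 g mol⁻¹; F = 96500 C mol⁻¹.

Q = I·t = 0.6240 A × 112680 s = 70310 C.
n(e⁻) = Q/F = 70310 / 96500 = 0.7286 mol.
Sn²⁺ + 2 e⁻ → Sn, so n(Sn) = n(e⁻)/2 = 0.3643 mol.
m = n·M = 0.3643 × 118.71 = 43.2 g.

43.2 g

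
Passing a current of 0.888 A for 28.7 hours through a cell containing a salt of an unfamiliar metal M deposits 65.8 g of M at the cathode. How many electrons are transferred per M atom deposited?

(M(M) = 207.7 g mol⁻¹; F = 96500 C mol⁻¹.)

3

Q = I·t = 0.8880 A × 103320 s = 91750 C, so n(e⁻) = 91750/96500 = 0.9508 mol.
n(M) deposited = 65.8 / 207.7 = 0.3168 mol.
Electrons per atom = n(e⁻)/n(M) = 0.9508 / 0.3168 = 3.00 ≈ 3, so the ion is M³⁺.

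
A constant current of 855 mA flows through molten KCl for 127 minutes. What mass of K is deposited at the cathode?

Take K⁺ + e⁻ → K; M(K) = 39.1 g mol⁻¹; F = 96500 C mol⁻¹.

Q = I·t = 0.8550 A × 7620.0 s = 6515 C.
n(e⁻) = Q/F = 6515 / 96500 = 0.06751 mol.
K⁺ + e⁻ → K, so n(K) = n(e⁻)/1 = 0.06751 mol.
m = n·M = 0.06751 × 39.1 = 2.64 g.

2.64 g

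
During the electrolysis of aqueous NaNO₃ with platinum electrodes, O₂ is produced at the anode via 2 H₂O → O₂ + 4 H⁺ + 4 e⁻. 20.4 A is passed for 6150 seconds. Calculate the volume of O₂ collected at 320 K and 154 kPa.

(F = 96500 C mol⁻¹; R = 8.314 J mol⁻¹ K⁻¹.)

5.62 L

Q = I·t = 20.40 A × 6150.0 s = 125500 C.
n(e⁻) = Q/F = 125500 / 96500 = 1.300 mol.
4 electrons are transferred per O₂ molecule, so n(O₂) = 1.300 / 4 = 0.3250 mol.
V = nRT/P = (0.3250 × 8.314 × 320) / (154 × 10³ Pa) = 0.00562 m³ = 5.62 L.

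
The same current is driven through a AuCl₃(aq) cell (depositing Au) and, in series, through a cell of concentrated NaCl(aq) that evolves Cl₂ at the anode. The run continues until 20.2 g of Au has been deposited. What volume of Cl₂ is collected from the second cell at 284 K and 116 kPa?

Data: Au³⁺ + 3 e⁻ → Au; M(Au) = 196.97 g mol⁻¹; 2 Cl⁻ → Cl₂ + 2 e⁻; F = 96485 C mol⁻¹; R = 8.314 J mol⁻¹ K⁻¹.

3.13 L

n(Au) = 20.2 / 196.97 = 0.1026 mol, so n(e⁻) = 3 × 0.1026 = 0.3077 mol.
The cells are in series, so the same 0.3077 mol of electrons passes through the second cell.
2 Cl⁻ → Cl₂ + 2 e⁻ — 2 mol e⁻ per mol Cl₂, so n(Cl₂) = 0.3077/2 = 0.1538 mol.
V = nRT/P = (0.1538 × 8.314 × 284) / (116 × 10³) = 0.00313 m³ = 3.13 L.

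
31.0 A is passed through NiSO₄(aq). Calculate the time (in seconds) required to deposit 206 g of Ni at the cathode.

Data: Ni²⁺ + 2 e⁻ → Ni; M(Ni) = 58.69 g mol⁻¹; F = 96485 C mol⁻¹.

21800 s

n(Ni) = m/M = 206 / 58.69 = 3.510 mol.
Each Ni atom requires 2 electrons, so n(e⁻) = 2 × 3.510 = 7.020 mol.
Q = n(e⁻)·F = 7.020 × 96485 = 677300 C.
t = Q/I = 677300 / 31.00 A = 21850 s.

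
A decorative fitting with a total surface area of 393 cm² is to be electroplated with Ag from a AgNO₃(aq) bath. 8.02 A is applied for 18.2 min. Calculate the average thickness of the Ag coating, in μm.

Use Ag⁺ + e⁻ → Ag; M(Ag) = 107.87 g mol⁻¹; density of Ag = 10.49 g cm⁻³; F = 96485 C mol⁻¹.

23.8 μm

Q = I·t = 8.020 × 1092.0 = 8758 C; n(e⁻) = 0.09077 mol.
n(Ag) = n(e⁻)/1 = 0.09077 mol, so m = 0.09077 × 107.87 = 9.791 g.
Volume = m/ρ = 9.791 / 10.49 = 0.9334 cm³.
Thickness = V/A = 0.9334 / 393 = 0.00238 cm = 23.8 μm.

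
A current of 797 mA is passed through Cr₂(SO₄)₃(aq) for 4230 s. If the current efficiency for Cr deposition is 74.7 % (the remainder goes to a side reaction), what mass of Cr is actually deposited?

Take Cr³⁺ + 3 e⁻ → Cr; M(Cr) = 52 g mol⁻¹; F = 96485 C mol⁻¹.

0.452 g

Q = I·t = 0.7970 × 4230.0 = 3371 C.
n(e⁻) = 3371/96485 = 0.03494 mol; theoretically n(Cr) = 0.03494/3 = 0.01165 mol, m_theo = 0.6056 g.
At 74.7 % efficiency, m_actual = 0.747 × 0.6056 = 0.452 g.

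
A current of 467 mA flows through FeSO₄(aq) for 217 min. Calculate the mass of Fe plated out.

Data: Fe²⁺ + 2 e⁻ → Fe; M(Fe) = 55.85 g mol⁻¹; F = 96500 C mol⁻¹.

Q = I·t = 0.4670 A × 13020 s = 6080 C.
n(e⁻) = Q/F = 6080 / 96500 = 0.06301 mol.
Fe²⁺ + 2 e⁻ → Fe, so n(Fe) = n(e⁻)/2 = 0.03150 mol.
m = n·M = 0.03150 × 55.85 = 1.76 g.

1.76 g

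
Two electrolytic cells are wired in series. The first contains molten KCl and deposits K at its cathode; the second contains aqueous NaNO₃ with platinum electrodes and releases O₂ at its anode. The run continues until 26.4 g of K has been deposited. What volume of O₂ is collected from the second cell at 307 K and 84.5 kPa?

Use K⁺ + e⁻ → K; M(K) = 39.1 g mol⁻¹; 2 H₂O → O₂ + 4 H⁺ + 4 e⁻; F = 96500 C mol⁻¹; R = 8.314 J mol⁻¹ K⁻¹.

5.10 L

n(K) = 26.4 / 39.1 = 0.6752 mol, so n(e⁻) = 1 × 0.6752 = 0.6752 mol.
The cells are in series, so the same 0.6752 mol of electrons passes through the second cell.
2 H₂O → O₂ + 4 H⁺ + 4 e⁻ — 4 mol e⁻ per mol O₂, so n(O₂) = 0.6752/4 = 0.1688 mol.
V = nRT/P = (0.1688 × 8.314 × 307) / (84.5 × 10³) = 0.00510 m³ = 5.10 L.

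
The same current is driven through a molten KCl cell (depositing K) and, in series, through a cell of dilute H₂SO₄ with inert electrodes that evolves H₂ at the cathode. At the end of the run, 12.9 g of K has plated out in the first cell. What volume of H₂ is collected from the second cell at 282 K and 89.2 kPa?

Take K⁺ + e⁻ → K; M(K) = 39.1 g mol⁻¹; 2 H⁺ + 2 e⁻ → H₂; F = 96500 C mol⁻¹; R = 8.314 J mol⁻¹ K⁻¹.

4.34 L

n(K) = 12.9 / 39.1 = 0.3299 mol, so n(e⁻) = 1 × 0.3299 = 0.3299 mol.
The cells are in series, so the same 0.3299 mol of electrons passes through the second cell.
2 H⁺ + 2 e⁻ → H₂ — 2 mol e⁻ per mol H₂, so n(H₂) = 0.3299/2 = 0.1650 mol.
V = nRT/P = (0.1650 × 8.314 × 282) / (89.2 × 10³) = 0.00434 m³ = 4.34 L.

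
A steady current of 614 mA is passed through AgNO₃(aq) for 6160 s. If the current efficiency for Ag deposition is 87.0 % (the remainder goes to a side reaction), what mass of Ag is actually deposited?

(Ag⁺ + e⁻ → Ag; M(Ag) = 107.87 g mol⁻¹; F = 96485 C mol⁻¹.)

3.68 g

Q = I·t = 0.6140 × 6160.0 = 3782 C.
n(e⁻) = 3782/96485 = 0.03920 mol; theoretically n(Ag) = 0.03920/1 = 0.03920 mol, m_theo = 4.229 g.
At 87.0 % efficiency, m_actual = 0.870 × 4.229 = 3.68 g.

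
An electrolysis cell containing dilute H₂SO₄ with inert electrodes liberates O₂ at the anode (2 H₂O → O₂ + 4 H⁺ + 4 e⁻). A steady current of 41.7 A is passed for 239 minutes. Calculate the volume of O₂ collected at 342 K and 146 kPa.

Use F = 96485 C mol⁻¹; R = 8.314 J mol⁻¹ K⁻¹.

Q = I·t = 41.70 A × 14340 s = 598000 C.
n(e⁻) = Q/F = 598000 / 96485 = 6.198 mol.
4 electrons are transferred per O₂ molecule, so n(O₂) = 6.198 / 4 = 1.549 mol.
V = nRT/P = (1.549 × 8.314 × 342) / (146 × 10³ Pa) = 0.0302 m³ = 30.2 L.

30.2 L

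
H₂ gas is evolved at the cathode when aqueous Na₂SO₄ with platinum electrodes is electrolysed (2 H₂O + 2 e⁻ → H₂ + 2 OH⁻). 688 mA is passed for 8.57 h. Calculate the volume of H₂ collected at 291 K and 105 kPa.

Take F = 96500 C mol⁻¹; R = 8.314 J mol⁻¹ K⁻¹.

2.53 L

Q = I·t = 0.6880 A × 30852 s = 21230 C.
n(e⁻) = Q/F = 21230 / 96500 = 0.2200 mol.
2 electrons are transferred per H₂ molecule, so n(H₂) = 0.2200 / 2 = 0.1100 mol.
V = nRT/P = (0.1100 × 8.314 × 291) / (105 × 10³ Pa) = 0.00253 m³ = 2.53 L.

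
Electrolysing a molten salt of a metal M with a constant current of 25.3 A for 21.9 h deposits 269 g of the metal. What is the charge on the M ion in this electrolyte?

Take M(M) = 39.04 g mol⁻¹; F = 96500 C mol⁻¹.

+3

Q = I·t = 25.30 A × 78840 s = 1995000 C, so n(e⁻) = 1995000/96500 = 20.67 mol.
n(M) deposited = 269 / 39.04 = 6.890 mol.
Electrons per atom = n(e⁻)/n(M) = 20.67 / 6.890 = 3.00 ≈ 3, so the ion is M³⁺.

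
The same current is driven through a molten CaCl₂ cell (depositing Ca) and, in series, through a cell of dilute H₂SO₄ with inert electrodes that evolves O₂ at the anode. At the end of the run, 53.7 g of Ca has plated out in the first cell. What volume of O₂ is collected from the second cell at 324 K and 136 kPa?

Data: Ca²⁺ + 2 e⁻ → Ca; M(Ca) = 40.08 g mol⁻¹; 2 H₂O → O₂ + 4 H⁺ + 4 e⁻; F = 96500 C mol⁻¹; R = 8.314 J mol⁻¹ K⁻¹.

13.3 L

n(Ca) = 53.7 / 40.08 = 1.340 mol, so n(e⁻) = 2 × 1.340 = 2.680 mol.
The cells are in series, so the same 2.680 mol of electrons passes through the second cell.
2 H₂O → O₂ + 4 H⁺ + 4 e⁻ — 4 mol e⁻ per mol O₂, so n(O₂) = 2.680/4 = 0.6699 mol.
V = nRT/P = (0.6699 × 8.314 × 324) / (136 × 10³) = 0.0133 m³ = 13.3 L.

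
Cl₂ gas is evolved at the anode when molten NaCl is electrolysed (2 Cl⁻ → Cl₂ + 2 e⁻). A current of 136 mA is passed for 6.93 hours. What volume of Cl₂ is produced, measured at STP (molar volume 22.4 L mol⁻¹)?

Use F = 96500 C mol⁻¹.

Q = I·t = 0.1360 A × 24948 s = 3393 C.
n(e⁻) = Q/F = 3393 / 96500 = 0.03516 mol.
2 electrons are transferred per Cl₂ molecule, so n(Cl₂) = 0.03516 / 2 = 0.01758 mol.
V = n × V_m = 0.01758 × 22.4 = 0.394 L.

0.394 L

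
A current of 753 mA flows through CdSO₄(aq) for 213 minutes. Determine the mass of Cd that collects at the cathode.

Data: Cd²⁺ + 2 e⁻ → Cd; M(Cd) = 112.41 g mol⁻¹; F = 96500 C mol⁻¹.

5.60 g

Q = I·t = 0.7530 A × 12780 s = 9623 C.
n(e⁻) = Q/F = 9623 / 96500 = 0.09972 mol.
Cd²⁺ + 2 e⁻ → Cd, so n(Cd) = n(e⁻)/2 = 0.04986 mol.
m = n·M = 0.04986 × 112.41 = 5.60 g.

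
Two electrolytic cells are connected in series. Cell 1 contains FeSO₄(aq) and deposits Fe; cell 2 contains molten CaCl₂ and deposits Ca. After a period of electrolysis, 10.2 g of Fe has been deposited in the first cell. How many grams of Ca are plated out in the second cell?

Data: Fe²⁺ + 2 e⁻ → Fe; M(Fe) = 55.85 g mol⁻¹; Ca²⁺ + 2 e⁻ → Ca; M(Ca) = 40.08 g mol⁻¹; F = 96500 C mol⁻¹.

n(Fe) = 10.2 / 55.85 = 0.1826 mol.
Since Fe²⁺ + 2 e⁻ → Fe, n(e⁻) passed = 2 × 0.1826 = 0.3653 mol.
Cells in series carry the same charge, so the same 0.3653 mol of electrons passes through cell 2.
Ca²⁺ + 2 e⁻ → Ca, so n(Ca) = 0.3653 / 2 = 0.1826 mol.
m(Ca) = 0.1826 × 40.08 = 7.32 g.

7.32 g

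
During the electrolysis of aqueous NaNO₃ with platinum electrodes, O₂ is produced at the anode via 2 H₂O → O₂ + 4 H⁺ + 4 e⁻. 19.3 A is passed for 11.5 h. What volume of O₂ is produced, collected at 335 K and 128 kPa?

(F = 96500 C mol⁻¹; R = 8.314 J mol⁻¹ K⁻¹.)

Q = I·t = 19.30 A × 41400 s = 799000 C.
n(e⁻) = Q/F = 799000 / 96500 = 8.280 mol.
4 electrons are transferred per O₂ molecule, so n(O₂) = 8.280 / 4 = 2.070 mol.
V = nRT/P = (2.070 × 8.314 × 335) / (128 × 10³ Pa) = 0.0450 m³ = 45.0 L.

45.0 L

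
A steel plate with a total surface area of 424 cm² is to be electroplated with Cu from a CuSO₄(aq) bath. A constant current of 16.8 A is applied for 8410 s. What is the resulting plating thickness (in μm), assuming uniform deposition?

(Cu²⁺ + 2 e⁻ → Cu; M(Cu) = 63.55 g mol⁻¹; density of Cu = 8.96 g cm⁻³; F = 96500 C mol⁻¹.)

122 μm

Q = I·t = 16.80 × 8410.0 = 141300 C; n(e⁻) = 1.464 mol.
n(Cu) = n(e⁻)/2 = 0.7321 mol, so m = 0.7321 × 63.55 = 46.52 g.
Volume = m/ρ = 46.52 / 8.96 = 5.192 cm³.
Thickness = V/A = 5.192 / 424 = 0.0122 cm = 122 μm.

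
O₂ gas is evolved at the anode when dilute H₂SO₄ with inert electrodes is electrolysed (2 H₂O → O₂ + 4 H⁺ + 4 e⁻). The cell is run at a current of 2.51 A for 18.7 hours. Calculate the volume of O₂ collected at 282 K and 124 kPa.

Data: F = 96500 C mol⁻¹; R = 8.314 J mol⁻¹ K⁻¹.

Q = I·t = 2.510 A × 67320 s = 169000 C.
n(e⁻) = Q/F = 169000 / 96500 = 1.751 mol.
4 electrons are transferred per O₂ molecule, so n(O₂) = 1.751 / 4 = 0.4378 mol.
V = nRT/P = (0.4378 × 8.314 × 282) / (124 × 10³ Pa) = 0.00828 m³ = 8.28 L.

8.28 L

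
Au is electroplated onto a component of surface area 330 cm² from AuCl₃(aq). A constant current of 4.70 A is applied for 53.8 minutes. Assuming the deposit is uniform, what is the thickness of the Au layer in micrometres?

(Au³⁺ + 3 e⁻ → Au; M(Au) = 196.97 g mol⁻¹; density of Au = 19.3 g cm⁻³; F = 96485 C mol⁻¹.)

Q = I·t = 4.700 × 3228.0 = 15170 C; n(e⁻) = 0.1572 mol.
n(Au) = n(e⁻)/3 = 0.05241 mol, so m = 0.05241 × 196.97 = 10.32 g.
Volume = m/ρ = 10.32 / 19.3 = 0.5349 cm³.
Thickness = V/A = 0.5349 / 330 = 0.00162 cm = 16.2 μm.

16.2 μm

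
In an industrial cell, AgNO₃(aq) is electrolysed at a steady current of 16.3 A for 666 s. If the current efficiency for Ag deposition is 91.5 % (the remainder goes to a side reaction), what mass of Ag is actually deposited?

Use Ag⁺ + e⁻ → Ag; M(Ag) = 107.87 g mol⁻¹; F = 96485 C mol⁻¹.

Q = I·t = 16.30 × 666.00 = 10860 C.
n(e⁻) = 10860/96485 = 0.1125 mol; theoretically n(Ag) = 0.1125/1 = 0.1125 mol, m_theo = 12.14 g.
At 91.5 % efficiency, m_actual = 0.915 × 12.14 = 11.1 g.

11.1 g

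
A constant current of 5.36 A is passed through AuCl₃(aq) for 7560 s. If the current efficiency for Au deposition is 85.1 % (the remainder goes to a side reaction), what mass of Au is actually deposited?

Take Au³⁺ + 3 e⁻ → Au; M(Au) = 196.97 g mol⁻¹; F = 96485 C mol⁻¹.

23.5 g

Q = I·t = 5.360 × 7560.0 = 40520 C.
n(e⁻) = 40520/96485 = 0.4200 mol; theoretically n(Au) = 0.4200/3 = 0.1400 mol, m_theo = 27.57 g.
At 85.1 % efficiency, m_actual = 0.851 × 27.57 = 23.5 g.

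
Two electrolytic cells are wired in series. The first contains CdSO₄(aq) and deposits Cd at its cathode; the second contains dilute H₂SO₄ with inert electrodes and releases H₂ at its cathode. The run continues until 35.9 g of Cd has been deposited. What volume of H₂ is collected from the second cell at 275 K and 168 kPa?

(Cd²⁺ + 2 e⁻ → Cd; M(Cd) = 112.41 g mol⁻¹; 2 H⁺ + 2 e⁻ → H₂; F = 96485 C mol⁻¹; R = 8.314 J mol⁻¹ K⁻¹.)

n(Cd) = 35.9 / 112.41 = 0.3194 mol, so n(e⁻) = 2 × 0.3194 = 0.6387 mol.
The cells are in series, so the same 0.6387 mol of electrons passes through the second cell.
2 H⁺ + 2 e⁻ → H₂ — 2 mol e⁻ per mol H₂, so n(H₂) = 0.6387/2 = 0.3194 mol.
V = nRT/P = (0.3194 × 8.314 × 275) / (168 × 10³) = 0.00435 m³ = 4.35 L.

4.35 L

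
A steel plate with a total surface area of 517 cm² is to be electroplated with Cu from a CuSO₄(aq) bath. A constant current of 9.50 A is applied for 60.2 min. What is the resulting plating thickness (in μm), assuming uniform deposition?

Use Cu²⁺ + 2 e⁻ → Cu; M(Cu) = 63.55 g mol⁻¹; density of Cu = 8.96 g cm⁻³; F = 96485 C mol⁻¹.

Q = I·t = 9.500 × 3612.0 = 34310 C; n(e⁻) = 0.3556 mol.
n(Cu) = n(e⁻)/2 = 0.1778 mol, so m = 0.1778 × 63.55 = 11.30 g.
Volume = m/ρ = 11.30 / 8.96 = 1.261 cm³.
Thickness = V/A = 1.261 / 517 = 0.00244 cm = 24.4 μm.

24.4 μm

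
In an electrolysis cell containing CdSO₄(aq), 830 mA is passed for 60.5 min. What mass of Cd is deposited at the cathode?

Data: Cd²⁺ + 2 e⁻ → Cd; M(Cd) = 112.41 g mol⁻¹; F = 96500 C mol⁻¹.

1.75 g

Q = I·t = 0.8300 A × 3630.0 s = 3013 C.
n(e⁻) = Q/F = 3013 / 96500 = 0.03122 mol.
Cd²⁺ + 2 e⁻ → Cd, so n(Cd) = n(e⁻)/2 = 0.01561 mol.
m = n·M = 0.01561 × 112.41 = 1.75 g.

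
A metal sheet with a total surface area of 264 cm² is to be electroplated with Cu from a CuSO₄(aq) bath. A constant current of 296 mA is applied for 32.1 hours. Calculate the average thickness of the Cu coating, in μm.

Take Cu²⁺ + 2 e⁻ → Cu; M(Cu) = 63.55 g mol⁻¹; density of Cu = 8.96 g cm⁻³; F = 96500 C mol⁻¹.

Q = I·t = 0.2960 × 115560 = 34210 C; n(e⁻) = 0.3545 mol.
n(Cu) = n(e⁻)/2 = 0.1772 mol, so m = 0.1772 × 63.55 = 11.26 g.
Volume = m/ρ = 11.26 / 8.96 = 1.257 cm³.
Thickness = V/A = 1.257 / 264 = 0.00476 cm = 47.6 μm.

47.6 μm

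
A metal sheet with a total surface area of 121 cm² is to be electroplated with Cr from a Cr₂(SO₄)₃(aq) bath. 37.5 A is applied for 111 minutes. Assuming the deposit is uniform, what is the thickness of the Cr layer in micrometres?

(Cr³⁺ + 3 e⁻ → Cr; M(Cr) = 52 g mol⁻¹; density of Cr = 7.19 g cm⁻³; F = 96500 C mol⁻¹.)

Q = I·t = 37.50 × 6660.0 = 249800 C; n(e⁻) = 2.588 mol.
n(Cr) = n(e⁻)/3 = 0.8627 mol, so m = 0.8627 × 52 = 44.86 g.
Volume = m/ρ = 44.86 / 7.19 = 6.239 cm³.
Thickness = V/A = 6.239 / 121 = 0.0516 cm = 516 μm.

516 μm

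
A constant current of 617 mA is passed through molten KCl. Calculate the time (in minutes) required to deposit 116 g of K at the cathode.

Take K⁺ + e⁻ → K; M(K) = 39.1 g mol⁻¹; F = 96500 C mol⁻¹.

n(K) = m/M = 116 / 39.1 = 2.967 mol.
Each K atom requires 1 electron, so n(e⁻) = 1 × 2.967 = 2.967 mol.
Q = n(e⁻)·F = 2.967 × 96500 = 286300 C.
t = Q/I = 286300 / 0.6170 A = 464000 s = 7730 min.

7730 min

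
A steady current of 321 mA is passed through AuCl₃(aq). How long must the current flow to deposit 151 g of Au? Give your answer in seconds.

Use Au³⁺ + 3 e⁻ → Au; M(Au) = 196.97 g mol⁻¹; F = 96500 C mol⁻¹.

n(Au) = m/M = 151 / 196.97 = 0.7666 mol.
Each Au atom requires 3 electrons, so n(e⁻) = 3 × 0.7666 = 2.300 mol.
Q = n(e⁻)·F = 2.300 × 96500 = 221900 C.
t = Q/I = 221900 / 0.3210 A = 691400 s.

6.91 × 10⁵ s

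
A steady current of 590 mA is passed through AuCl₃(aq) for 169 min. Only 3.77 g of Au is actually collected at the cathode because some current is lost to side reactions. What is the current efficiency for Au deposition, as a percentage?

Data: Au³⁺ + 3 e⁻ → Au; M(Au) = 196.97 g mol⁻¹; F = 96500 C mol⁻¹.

92.6 %

Q = I·t = 0.5900 × 10140 = 5983 C; n(e⁻) = 5983/96500 = 0.06200 mol.
Theoretical n(Au) = n(e⁻)/3 = 0.02067 mol, i.e. m_theo = 0.02067 × 196.97 = 4.070 g.
Efficiency = m_actual / m_theo = 3.77 / 4.070 = 92.6 %.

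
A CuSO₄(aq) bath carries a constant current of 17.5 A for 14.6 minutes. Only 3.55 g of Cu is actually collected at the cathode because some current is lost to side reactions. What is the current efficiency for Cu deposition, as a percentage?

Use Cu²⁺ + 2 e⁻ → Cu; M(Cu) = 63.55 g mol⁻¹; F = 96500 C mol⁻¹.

Q = I·t = 17.50 × 876.00 = 15330 C; n(e⁻) = 15330/96500 = 0.1589 mol.
Theoretical n(Cu) = n(e⁻)/2 = 0.07943 mol, i.e. m_theo = 0.07943 × 63.55 = 5.048 g.
Efficiency = m_actual / m_theo = 3.55 / 5.048 = 70.3 %.

70.3 %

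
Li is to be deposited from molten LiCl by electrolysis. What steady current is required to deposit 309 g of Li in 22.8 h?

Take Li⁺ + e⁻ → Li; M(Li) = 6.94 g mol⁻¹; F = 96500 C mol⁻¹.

52.3 A

n(Li) = 309 / 6.94 = 44.52 mol.
n(e⁻) = 1 × 44.52 = 44.52 mol.
Q = n(e⁻)·F = 44.52 × 96500 = 4297000 C.
I = Q/t = 4297000 / 82080 s = 52.3 A.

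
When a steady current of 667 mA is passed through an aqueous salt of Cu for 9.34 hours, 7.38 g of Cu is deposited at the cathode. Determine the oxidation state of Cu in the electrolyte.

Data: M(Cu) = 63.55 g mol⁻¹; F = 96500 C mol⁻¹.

Q = I·t = 0.6670 A × 33624 s = 22430 C, so n(e⁻) = 22430/96500 = 0.2324 mol.
n(Cu) deposited = 7.38 / 63.55 = 0.1161 mol.
Electrons per atom = n(e⁻)/n(Cu) = 0.2324 / 0.1161 = 2.00 ≈ 2, so the ion is Cu²⁺.

+2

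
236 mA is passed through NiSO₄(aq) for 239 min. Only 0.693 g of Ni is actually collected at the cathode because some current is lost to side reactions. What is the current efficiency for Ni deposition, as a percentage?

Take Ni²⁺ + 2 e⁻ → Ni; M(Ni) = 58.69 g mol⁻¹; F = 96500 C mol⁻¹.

Q = I·t = 0.2360 × 14340 = 3384 C; n(e⁻) = 3384/96500 = 0.03507 mol.
Theoretical n(Ni) = n(e⁻)/2 = 0.01753 mol, i.e. m_theo = 0.01753 × 58.69 = 1.029 g.
Efficiency = m_actual / m_theo = 0.693 / 1.029 = 67.3 %.

67.3 %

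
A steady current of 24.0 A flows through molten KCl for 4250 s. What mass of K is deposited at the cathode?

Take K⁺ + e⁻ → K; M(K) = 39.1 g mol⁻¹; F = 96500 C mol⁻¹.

Q = I·t = 24.00 A × 4250.0 s = 102000 C.
n(e⁻) = Q/F = 102000 / 96500 = 1.057 mol.
K⁺ + e⁻ → K, so n(K) = n(e⁻)/1 = 1.057 mol.
m = n·M = 1.057 × 39.1 = 41.3 g.

41.3 g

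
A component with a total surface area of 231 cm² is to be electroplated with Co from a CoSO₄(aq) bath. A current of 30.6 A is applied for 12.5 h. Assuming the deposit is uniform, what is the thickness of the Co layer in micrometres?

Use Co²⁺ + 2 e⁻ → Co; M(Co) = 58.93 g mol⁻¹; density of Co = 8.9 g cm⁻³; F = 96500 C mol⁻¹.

Q = I·t = 30.60 × 45000 = 1377000 C; n(e⁻) = 14.27 mol.
n(Co) = n(e⁻)/2 = 7.135 mol, so m = 7.135 × 58.93 = 420.4 g.
Volume = m/ρ = 420.4 / 8.9 = 47.24 cm³.
Thickness = V/A = 47.24 / 231 = 0.205 cm = 2050 μm.

2050 μm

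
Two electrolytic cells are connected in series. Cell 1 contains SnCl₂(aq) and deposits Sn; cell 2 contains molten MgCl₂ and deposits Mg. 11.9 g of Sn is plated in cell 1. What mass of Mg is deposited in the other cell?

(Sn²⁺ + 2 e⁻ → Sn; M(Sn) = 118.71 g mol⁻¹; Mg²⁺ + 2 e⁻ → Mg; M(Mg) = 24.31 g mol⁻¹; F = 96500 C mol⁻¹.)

2.44 g

n(Sn) = 11.9 / 118.71 = 0.1002 mol.
Since Sn²⁺ + 2 e⁻ → Sn, n(e⁻) passed = 2 × 0.1002 = 0.2005 mol.
Cells in series carry the same charge, so the same 0.2005 mol of electrons passes through cell 2.
Mg²⁺ + 2 e⁻ → Mg, so n(Mg) = 0.2005 / 2 = 0.1002 mol.
m(Mg) = 0.1002 × 24.31 = 2.44 g.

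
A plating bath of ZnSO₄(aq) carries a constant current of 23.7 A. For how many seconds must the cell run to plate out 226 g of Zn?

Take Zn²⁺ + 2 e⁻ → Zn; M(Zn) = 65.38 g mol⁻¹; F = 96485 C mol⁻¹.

n(Zn) = m/M = 226 / 65.38 = 3.457 mol.
Each Zn atom requires 2 electrons, so n(e⁻) = 2 × 3.457 = 6.913 mol.
Q = n(e⁻)·F = 6.913 × 96485 = 667000 C.
t = Q/I = 667000 / 23.70 A = 28150 s.

28100 s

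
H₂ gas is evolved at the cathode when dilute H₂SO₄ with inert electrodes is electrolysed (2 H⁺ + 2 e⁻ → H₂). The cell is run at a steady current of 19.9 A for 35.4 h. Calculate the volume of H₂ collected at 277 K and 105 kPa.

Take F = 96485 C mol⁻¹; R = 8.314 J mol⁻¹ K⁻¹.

288 L

Q = I·t = 19.90 A × 127440 s = 2536000 C.
n(e⁻) = Q/F = 2536000 / 96485 = 26.28 mol.
2 electrons are transferred per H₂ molecule, so n(H₂) = 26.28 / 2 = 13.14 mol.
V = nRT/P = (13.14 × 8.314 × 277) / (105 × 10³ Pa) = 0.288 m³ = 288 L.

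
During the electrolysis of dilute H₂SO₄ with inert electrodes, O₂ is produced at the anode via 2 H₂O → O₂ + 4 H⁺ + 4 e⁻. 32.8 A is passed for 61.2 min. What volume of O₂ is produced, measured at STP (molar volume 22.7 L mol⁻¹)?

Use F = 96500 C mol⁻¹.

7.08 L

Q = I·t = 32.80 A × 3672.0 s = 120400 C.
n(e⁻) = Q/F = 120400 / 96500 = 1.248 mol.
4 electrons are transferred per O₂ molecule, so n(O₂) = 1.248 / 4 = 0.3120 mol.
V = n × V_m = 0.3120 × 22.7 = 7.08 L.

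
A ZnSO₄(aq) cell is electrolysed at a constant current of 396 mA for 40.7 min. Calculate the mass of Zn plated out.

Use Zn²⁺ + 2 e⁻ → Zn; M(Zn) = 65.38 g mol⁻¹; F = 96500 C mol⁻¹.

Q = I·t = 0.3960 A × 2442.0 s = 967.0 C.
n(e⁻) = Q/F = 967.0 / 96500 = 0.01002 mol.
Zn²⁺ + 2 e⁻ → Zn, so n(Zn) = n(e⁻)/2 = 0.005011 mol.
m = n·M = 0.005011 × 65.38 = 0.328 g.

0.328 g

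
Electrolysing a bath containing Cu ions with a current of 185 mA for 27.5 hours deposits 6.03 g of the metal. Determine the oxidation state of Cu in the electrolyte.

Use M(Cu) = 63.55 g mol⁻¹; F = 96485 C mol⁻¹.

Q = I·t = 0.1850 A × 99000 s = 18320 C, so n(e⁻) = 18320/96485 = 0.1898 mol.
n(Cu) deposited = 6.03 / 63.55 = 0.09489 mol.
Electrons per atom = n(e⁻)/n(Cu) = 0.1898 / 0.09489 = 2.00 ≈ 2, so the ion is Cu²⁺.

+2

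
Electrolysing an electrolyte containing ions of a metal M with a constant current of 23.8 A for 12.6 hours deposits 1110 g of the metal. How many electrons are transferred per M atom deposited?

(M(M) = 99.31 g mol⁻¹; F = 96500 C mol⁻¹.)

1

Q = I·t = 23.80 A × 45360 s = 1080000 C, so n(e⁻) = 1080000/96500 = 11.19 mol.
n(M) deposited = 1110 / 99.31 = 11.18 mol.
Electrons per atom = n(e⁻)/n(M) = 11.19 / 11.18 = 1.00 ≈ 1, so the ion is M⁺.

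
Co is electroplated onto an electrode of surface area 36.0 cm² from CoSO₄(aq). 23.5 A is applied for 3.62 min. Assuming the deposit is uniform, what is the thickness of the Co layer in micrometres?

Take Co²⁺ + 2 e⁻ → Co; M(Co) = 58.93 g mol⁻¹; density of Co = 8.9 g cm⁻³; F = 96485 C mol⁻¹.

48.6 μm

Q = I·t = 23.50 × 217.20 = 5104 C; n(e⁻) = 0.05290 mol.
n(Co) = n(e⁻)/2 = 0.02645 mol, so m = 0.02645 × 58.93 = 1.559 g.
Volume = m/ρ = 1.559 / 8.9 = 0.1751 cm³.
Thickness = V/A = 0.1751 / 36.0 = 0.00486 cm = 48.6 μm.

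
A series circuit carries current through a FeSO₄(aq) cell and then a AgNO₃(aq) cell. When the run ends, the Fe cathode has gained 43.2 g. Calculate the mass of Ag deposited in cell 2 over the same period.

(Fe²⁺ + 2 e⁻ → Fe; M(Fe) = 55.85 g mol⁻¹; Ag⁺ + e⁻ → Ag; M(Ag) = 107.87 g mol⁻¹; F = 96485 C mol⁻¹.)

n(Fe) = 43.2 / 55.85 = 0.7735 mol.
Since Fe²⁺ + 2 e⁻ → Fe, n(e⁻) passed = 2 × 0.7735 = 1.547 mol.
Cells in series carry the same charge, so the same 1.547 mol of electrons passes through cell 2.
Ag⁺ + e⁻ → Ag, so n(Ag) = 1.547 / 1 = 1.547 mol.
m(Ag) = 1.547 × 107.87 = 167 g.

167 g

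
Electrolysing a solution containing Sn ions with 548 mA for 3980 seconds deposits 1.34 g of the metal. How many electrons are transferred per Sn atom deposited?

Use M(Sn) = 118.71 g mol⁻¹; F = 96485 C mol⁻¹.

2

Q = I·t = 0.5480 A × 3980.0 s = 2181 C, so n(e⁻) = 2181/96485 = 0.02260 mol.
n(Sn) deposited = 1.34 / 118.71 = 0.01129 mol.
Electrons per atom = n(e⁻)/n(Sn) = 0.02260 / 0.01129 = 2.00 ≈ 2, so the ion is Sn²⁺.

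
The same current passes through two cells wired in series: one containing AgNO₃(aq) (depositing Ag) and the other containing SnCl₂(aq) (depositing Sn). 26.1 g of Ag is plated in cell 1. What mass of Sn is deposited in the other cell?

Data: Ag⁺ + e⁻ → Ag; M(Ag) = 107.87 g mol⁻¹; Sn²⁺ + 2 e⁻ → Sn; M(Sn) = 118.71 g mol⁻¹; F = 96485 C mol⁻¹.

14.4 g

n(Ag) = 26.1 / 107.87 = 0.2420 mol.
Since Ag⁺ + e⁻ → Ag, n(e⁻) passed = 1 × 0.2420 = 0.2420 mol.
Cells in series carry the same charge, so the same 0.2420 mol of electrons passes through cell 2.
Sn²⁺ + 2 e⁻ → Sn, so n(Sn) = 0.2420 / 2 = 0.1210 mol.
m(Sn) = 0.1210 × 118.71 = 14.4 g.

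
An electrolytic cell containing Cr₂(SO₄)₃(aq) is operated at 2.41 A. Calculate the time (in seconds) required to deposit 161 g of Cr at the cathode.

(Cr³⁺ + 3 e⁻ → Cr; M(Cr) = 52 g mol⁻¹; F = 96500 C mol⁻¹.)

n(Cr) = m/M = 161 / 52 = 3.096 mol.
Each Cr atom requires 3 electrons, so n(e⁻) = 3 × 3.096 = 9.288 mol.
Q = n(e⁻)·F = 9.288 × 96500 = 896300 C.
t = Q/I = 896300 / 2.410 A = 371900 s.

3.72 × 10⁵ s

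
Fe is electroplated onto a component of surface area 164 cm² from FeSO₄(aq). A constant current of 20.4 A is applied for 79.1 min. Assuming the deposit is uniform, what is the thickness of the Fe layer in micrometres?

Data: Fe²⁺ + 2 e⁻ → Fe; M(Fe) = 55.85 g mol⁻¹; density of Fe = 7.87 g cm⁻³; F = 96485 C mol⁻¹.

Q = I·t = 20.40 × 4746.0 = 96820 C; n(e⁻) = 1.003 mol.
n(Fe) = n(e⁻)/2 = 0.5017 mol, so m = 0.5017 × 55.85 = 28.02 g.
Volume = m/ρ = 28.02 / 7.87 = 3.561 cm³.
Thickness = V/A = 3.561 / 164 = 0.0217 cm = 217 μm.

217 μm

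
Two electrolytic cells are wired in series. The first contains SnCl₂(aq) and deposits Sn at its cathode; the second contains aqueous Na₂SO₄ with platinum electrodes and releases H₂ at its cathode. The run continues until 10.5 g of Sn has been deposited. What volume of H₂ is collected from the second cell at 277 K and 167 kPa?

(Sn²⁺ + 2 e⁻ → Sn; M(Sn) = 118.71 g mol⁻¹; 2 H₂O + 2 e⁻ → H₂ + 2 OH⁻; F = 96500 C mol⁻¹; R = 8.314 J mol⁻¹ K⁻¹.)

1.22 L

n(Sn) = 10.5 / 118.71 = 0.08845 mol, so n(e⁻) = 2 × 0.08845 = 0.1769 mol.
The cells are in series, so the same 0.1769 mol of electrons passes through the second cell.
2 H₂O + 2 e⁻ → H₂ + 2 OH⁻ — 2 mol e⁻ per mol H₂, so n(H₂) = 0.1769/2 = 0.08845 mol.
V = nRT/P = (0.08845 × 8.314 × 277) / (167 × 10³) = 0.00122 m³ = 1.22 L.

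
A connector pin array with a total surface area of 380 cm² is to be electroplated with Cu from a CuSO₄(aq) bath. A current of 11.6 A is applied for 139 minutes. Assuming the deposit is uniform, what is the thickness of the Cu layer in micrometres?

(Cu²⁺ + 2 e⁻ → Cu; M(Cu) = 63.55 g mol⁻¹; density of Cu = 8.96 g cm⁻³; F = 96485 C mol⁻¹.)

93.6 μm

Q = I·t = 11.60 × 8340.0 = 96740 C; n(e⁻) = 1.003 mol.
n(Cu) = n(e⁻)/2 = 0.5013 mol, so m = 0.5013 × 63.55 = 31.86 g.
Volume = m/ρ = 31.86 / 8.96 = 3.556 cm³.
Thickness = V/A = 3.556 / 380 = 0.00936 cm = 93.6 μm.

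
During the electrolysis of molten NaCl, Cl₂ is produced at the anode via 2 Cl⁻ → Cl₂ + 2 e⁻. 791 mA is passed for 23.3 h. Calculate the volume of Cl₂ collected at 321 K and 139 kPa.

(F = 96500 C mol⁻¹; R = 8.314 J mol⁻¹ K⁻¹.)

6.60 L

Q = I·t = 0.7910 A × 83880 s = 66350 C.
n(e⁻) = Q/F = 66350 / 96500 = 0.6876 mol.
2 electrons are transferred per Cl₂ molecule, so n(Cl₂) = 0.6876 / 2 = 0.3438 mol.
V = nRT/P = (0.3438 × 8.314 × 321) / (139 × 10³ Pa) = 0.00660 m³ = 6.60 L.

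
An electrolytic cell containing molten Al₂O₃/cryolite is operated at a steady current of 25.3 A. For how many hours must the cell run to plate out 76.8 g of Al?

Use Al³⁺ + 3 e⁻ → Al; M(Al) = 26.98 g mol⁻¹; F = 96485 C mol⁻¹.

n(Al) = m/M = 76.8 / 26.98 = 2.847 mol.
Each Al atom requires 3 electrons, so n(e⁻) = 3 × 2.847 = 8.540 mol.
Q = n(e⁻)·F = 8.540 × 96485 = 823900 C.
t = Q/I = 823900 / 25.30 A = 32570 s = 9.05 h.

9.05 h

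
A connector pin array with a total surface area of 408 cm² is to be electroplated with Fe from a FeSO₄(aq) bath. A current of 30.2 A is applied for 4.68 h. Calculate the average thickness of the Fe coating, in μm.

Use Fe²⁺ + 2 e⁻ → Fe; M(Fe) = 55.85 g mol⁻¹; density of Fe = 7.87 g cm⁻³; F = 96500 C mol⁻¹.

459 μm

Q = I·t = 30.20 × 16848 = 508800 C; n(e⁻) = 5.273 mol.
n(Fe) = n(e⁻)/2 = 2.636 mol, so m = 2.636 × 55.85 = 147.2 g.
Volume = m/ρ = 147.2 / 7.87 = 18.71 cm³.
Thickness = V/A = 18.71 / 408 = 0.0459 cm = 459 μm.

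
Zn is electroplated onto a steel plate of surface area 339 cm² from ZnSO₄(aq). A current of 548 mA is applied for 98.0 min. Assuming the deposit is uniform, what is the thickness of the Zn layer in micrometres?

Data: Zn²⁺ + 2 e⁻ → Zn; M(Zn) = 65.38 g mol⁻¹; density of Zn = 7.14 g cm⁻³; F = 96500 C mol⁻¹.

4.51 μm

Q = I·t = 0.5480 × 5880.0 = 3222 C; n(e⁻) = 0.03339 mol.
n(Zn) = n(e⁻)/2 = 0.01670 mol, so m = 0.01670 × 65.38 = 1.092 g.
Volume = m/ρ = 1.092 / 7.14 = 0.1529 cm³.
Thickness = V/A = 0.1529 / 339 = 4.51 × 10⁻⁴ cm = 4.51 μm.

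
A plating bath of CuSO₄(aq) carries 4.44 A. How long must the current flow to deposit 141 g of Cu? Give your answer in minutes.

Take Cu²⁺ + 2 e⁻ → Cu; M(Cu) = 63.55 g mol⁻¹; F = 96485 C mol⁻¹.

1610 min

n(Cu) = m/M = 141 / 63.55 = 2.219 mol.
Each Cu atom requires 2 electrons, so n(e⁻) = 2 × 2.219 = 4.437 mol.
Q = n(e⁻)·F = 4.437 × 96485 = 428100 C.
t = Q/I = 428100 / 4.440 A = 96430 s = 1610 min.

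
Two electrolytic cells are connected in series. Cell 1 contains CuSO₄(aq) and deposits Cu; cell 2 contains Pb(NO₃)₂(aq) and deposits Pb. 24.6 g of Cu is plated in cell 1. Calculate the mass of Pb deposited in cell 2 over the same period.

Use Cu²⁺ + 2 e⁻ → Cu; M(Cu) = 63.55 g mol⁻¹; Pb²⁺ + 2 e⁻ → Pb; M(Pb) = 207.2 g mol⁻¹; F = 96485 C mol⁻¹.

n(Cu) = 24.6 / 63.55 = 0.3871 mol.
Since Cu²⁺ + 2 e⁻ → Cu, n(e⁻) passed = 2 × 0.3871 = 0.7742 mol.
Cells in series carry the same charge, so the same 0.7742 mol of electrons passes through cell 2.
Pb²⁺ + 2 e⁻ → Pb, so n(Pb) = 0.7742 / 2 = 0.3871 mol.
m(Pb) = 0.3871 × 207.2 = 80.2 g.

80.2 g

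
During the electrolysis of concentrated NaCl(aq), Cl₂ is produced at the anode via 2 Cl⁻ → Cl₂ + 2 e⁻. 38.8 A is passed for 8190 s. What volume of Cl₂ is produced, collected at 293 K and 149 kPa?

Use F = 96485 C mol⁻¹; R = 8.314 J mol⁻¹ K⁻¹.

26.9 L

Q = I·t = 38.80 A × 8190.0 s = 317800 C.
n(e⁻) = Q/F = 317800 / 96485 = 3.293 mol.
2 electrons are transferred per Cl₂ molecule, so n(Cl₂) = 3.293 / 2 = 1.647 mol.
V = nRT/P = (1.647 × 8.314 × 293) / (149 × 10³ Pa) = 0.0269 m³ = 26.9 L.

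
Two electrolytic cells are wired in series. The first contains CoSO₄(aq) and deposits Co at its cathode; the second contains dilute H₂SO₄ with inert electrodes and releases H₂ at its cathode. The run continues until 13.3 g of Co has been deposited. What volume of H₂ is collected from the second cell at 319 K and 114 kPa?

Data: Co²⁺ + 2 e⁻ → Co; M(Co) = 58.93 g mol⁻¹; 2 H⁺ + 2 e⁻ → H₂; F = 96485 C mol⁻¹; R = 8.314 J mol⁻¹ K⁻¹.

n(Co) = 13.3 / 58.93 = 0.2257 mol, so n(e⁻) = 2 × 0.2257 = 0.4514 mol.
The cells are in series, so the same 0.4514 mol of electrons passes through the second cell.
2 H⁺ + 2 e⁻ → H₂ — 2 mol e⁻ per mol H₂, so n(H₂) = 0.4514/2 = 0.2257 mol.
V = nRT/P = (0.2257 × 8.314 × 319) / (114 × 10³) = 0.00525 m³ = 5.25 L.

5.25 L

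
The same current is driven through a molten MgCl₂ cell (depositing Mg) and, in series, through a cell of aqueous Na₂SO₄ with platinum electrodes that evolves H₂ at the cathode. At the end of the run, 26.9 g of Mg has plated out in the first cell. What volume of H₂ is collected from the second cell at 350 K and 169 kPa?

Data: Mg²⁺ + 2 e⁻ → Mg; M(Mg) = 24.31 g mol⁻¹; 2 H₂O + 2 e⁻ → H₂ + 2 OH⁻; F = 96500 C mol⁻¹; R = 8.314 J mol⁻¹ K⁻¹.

n(Mg) = 26.9 / 24.31 = 1.107 mol, so n(e⁻) = 2 × 1.107 = 2.213 mol.
The cells are in series, so the same 2.213 mol of electrons passes through the second cell.
2 H₂O + 2 e⁻ → H₂ + 2 OH⁻ — 2 mol e⁻ per mol H₂, so n(H₂) = 2.213/2 = 1.107 mol.
V = nRT/P = (1.107 × 8.314 × 350) / (169 × 10³) = 0.0191 m³ = 19.1 L.

19.1 L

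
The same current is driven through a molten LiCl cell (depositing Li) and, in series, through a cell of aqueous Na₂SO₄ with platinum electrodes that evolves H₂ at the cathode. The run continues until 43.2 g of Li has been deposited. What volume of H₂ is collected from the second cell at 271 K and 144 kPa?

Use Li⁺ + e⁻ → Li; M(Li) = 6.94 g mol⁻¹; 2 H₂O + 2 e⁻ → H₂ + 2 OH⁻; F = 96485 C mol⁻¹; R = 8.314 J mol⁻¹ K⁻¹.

48.7 L

n(Li) = 43.2 / 6.94 = 6.225 mol, so n(e⁻) = 1 × 6.225 = 6.225 mol.
The cells are in series, so the same 6.225 mol of electrons passes through the second cell.
2 H₂O + 2 e⁻ → H₂ + 2 OH⁻ — 2 mol e⁻ per mol H₂, so n(H₂) = 6.225/2 = 3.112 mol.
V = nRT/P = (3.112 × 8.314 × 271) / (144 × 10³) = 0.0487 m³ = 48.7 L.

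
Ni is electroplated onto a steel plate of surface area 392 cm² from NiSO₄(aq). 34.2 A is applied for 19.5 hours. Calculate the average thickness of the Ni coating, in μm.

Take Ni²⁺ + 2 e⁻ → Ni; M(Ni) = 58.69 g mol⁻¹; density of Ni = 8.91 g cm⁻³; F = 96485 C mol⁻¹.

2090 μm

Q = I·t = 34.20 × 70200 = 2401000 C; n(e⁻) = 24.88 mol.
n(Ni) = n(e⁻)/2 = 12.44 mol, so m = 12.44 × 58.69 = 730.2 g.
Volume = m/ρ = 730.2 / 8.91 = 81.95 cm³.
Thickness = V/A = 81.95 / 392 = 0.209 cm = 2090 μm.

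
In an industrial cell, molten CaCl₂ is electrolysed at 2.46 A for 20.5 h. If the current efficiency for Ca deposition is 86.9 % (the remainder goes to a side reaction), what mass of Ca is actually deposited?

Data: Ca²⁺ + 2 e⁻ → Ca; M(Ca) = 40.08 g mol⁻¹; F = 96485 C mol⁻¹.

Q = I·t = 2.460 × 73800 = 181500 C.
n(e⁻) = 181500/96485 = 1.882 mol; theoretically n(Ca) = 1.882/2 = 0.9408 mol, m_theo = 37.71 g.
At 86.9 % efficiency, m_actual = 0.869 × 37.71 = 32.8 g.

32.8 g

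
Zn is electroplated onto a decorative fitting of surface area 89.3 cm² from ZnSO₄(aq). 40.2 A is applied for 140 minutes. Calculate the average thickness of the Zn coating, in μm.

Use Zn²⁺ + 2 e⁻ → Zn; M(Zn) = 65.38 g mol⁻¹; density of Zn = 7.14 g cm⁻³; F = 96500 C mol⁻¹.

1790 μm

Q = I·t = 40.20 × 8400.0 = 337700 C; n(e⁻) = 3.499 mol.
n(Zn) = n(e⁻)/2 = 1.750 mol, so m = 1.750 × 65.38 = 114.4 g.
Volume = m/ρ = 114.4 / 7.14 = 16.02 cm³.
Thickness = V/A = 16.02 / 89.3 = 0.179 cm = 1790 μm.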